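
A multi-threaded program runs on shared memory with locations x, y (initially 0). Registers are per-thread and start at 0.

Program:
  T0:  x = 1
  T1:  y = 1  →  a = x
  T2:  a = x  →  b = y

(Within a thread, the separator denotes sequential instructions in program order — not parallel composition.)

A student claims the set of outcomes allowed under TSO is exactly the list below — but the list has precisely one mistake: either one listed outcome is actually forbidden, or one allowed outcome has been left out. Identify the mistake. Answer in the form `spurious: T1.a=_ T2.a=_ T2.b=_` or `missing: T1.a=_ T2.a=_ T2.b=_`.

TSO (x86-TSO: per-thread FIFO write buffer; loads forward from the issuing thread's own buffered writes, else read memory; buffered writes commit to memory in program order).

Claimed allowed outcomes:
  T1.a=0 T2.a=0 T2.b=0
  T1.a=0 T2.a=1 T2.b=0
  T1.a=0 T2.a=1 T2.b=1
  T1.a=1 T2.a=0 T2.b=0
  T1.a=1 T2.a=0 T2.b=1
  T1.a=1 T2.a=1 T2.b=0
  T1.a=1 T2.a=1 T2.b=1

missing: T1.a=0 T2.a=0 T2.b=1

outcome vector order: (T1.a,T2.a,T2.b)
TSO (8): (0,0,0); (0,0,1); (0,1,0); (0,1,1); (1,0,0); (1,0,1); (1,1,0); (1,1,1)
TSO∖claimed = {(0,0,1)}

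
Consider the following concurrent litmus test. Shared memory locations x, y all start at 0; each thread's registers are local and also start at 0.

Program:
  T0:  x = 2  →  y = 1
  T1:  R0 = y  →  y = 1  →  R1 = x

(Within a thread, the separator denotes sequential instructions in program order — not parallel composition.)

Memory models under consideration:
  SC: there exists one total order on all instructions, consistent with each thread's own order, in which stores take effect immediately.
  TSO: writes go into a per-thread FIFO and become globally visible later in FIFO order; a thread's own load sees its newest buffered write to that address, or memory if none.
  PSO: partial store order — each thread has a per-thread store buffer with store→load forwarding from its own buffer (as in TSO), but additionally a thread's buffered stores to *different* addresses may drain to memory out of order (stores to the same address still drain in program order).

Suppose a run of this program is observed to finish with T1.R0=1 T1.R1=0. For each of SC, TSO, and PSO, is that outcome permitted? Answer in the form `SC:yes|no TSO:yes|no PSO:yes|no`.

SC:no TSO:no PSO:yes

outcome vector order: (T1.R0,T1.R1)
under SC → 00 02 12
under TSO → 00 02 12
under PSO → 00 02 10 12
target 10 ∈ {PSO}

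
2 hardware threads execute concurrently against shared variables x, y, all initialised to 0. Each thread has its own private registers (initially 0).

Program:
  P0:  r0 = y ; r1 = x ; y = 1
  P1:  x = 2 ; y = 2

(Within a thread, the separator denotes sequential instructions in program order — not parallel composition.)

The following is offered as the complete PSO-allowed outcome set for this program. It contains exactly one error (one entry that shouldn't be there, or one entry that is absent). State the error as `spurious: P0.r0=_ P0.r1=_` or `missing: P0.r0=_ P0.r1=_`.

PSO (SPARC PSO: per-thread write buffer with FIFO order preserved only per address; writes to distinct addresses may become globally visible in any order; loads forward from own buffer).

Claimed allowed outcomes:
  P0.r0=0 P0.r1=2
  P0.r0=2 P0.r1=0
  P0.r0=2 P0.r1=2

missing: P0.r0=0 P0.r1=0

outcome vector order: (P0.r0,P0.r1)
under PSO → 00; 02; 20; 22
PSO∖claimed = {00}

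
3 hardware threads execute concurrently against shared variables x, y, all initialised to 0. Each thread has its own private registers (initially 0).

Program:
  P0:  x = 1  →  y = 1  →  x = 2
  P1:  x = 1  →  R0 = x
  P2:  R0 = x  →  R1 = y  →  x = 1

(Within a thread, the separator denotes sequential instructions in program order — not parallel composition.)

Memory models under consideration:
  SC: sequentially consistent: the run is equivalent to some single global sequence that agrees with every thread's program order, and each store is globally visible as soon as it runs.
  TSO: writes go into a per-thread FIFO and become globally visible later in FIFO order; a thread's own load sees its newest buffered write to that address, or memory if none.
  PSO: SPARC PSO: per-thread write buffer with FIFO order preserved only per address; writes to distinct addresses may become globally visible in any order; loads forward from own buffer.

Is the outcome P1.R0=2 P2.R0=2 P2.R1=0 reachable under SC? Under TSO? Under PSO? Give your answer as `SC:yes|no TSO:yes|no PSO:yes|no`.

SC:no TSO:no PSO:yes

outcome vector order: (P1.R0,P2.R0,P2.R1)
SC: 10 outcomes — {<1 0 0> <1 0 1> <1 1 0> <1 1 1> <1 2 1> <2 0 0> <2 0 1> <2 1 0> <2 1 1> <2 2 1>}
TSO: 10 outcomes — {<1 0 0> <1 0 1> <1 1 0> <1 1 1> <1 2 1> <2 0 0> <2 0 1> <2 1 0> <2 1 1> <2 2 1>}
PSO: 12 outcomes — {<1 0 0> <1 0 1> <1 1 0> <1 1 1> <1 2 0> <1 2 1> <2 0 0> <2 0 1> <2 1 0> <2 1 1> <2 2 0> <2 2 1>}
target <2 2 0> ∈ {PSO}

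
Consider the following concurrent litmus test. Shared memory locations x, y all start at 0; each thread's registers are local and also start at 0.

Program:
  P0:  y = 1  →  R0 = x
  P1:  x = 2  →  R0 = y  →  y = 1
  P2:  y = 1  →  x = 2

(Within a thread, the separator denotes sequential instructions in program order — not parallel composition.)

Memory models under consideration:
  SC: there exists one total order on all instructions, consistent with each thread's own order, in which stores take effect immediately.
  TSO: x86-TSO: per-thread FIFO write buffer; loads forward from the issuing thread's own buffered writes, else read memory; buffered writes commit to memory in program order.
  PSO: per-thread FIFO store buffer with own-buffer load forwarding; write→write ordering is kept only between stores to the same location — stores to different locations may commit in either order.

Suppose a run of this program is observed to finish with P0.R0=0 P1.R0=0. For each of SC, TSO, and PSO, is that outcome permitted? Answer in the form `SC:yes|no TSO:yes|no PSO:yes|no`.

SC:no TSO:yes PSO:yes

outcome vector order: (P0.R0,P1.R0)
under SC → 01, 20, 21
under TSO → 00, 01, 20, 21
under PSO → 00, 01, 20, 21
target 00 ∈ {TSO,PSO}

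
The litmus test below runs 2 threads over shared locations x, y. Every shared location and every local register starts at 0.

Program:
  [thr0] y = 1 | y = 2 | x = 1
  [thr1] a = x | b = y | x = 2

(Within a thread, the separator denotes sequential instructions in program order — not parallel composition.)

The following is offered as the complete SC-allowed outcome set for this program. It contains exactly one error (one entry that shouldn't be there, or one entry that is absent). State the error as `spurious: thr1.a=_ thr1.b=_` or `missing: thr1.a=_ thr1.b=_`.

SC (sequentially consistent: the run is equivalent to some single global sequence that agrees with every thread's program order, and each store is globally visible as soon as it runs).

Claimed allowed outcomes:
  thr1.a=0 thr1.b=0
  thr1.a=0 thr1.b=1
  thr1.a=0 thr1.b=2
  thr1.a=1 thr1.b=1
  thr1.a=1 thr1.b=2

outcome vector order: (thr1.a,thr1.b)
under SC → <0 0>; <0 1>; <0 2>; <1 2>
claimed∖SC = {<1 1>}

spurious: thr1.a=1 thr1.b=1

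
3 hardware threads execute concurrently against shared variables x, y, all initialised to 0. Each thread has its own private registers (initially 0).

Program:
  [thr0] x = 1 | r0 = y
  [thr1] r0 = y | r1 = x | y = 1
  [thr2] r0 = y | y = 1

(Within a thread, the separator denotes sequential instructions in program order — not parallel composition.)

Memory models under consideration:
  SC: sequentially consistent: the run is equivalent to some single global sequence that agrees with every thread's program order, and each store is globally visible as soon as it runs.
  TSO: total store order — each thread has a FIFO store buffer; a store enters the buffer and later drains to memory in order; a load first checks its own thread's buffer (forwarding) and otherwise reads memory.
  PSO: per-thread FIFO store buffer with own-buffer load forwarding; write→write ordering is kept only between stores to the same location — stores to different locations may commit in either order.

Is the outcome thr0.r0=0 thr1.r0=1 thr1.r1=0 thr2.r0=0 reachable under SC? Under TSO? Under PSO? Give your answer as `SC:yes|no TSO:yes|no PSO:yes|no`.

outcome vector order: (thr0.r0,thr1.r0,thr1.r1,thr2.r0)
SC (11): 0/0/0/0 0/0/0/1 0/0/1/0 0/0/1/1 0/1/1/0 1/0/0/0 1/0/0/1 1/0/1/0 1/0/1/1 1/1/0/0 1/1/1/0
TSO (12): 0/0/0/0 0/0/0/1 0/0/1/0 0/0/1/1 0/1/0/0 0/1/1/0 1/0/0/0 1/0/0/1 1/0/1/0 1/0/1/1 1/1/0/0 1/1/1/0
PSO (12): 0/0/0/0 0/0/0/1 0/0/1/0 0/0/1/1 0/1/0/0 0/1/1/0 1/0/0/0 1/0/0/1 1/0/1/0 1/0/1/1 1/1/0/0 1/1/1/0
target 0/1/0/0 ∈ {TSO,PSO}

SC:no TSO:yes PSO:yes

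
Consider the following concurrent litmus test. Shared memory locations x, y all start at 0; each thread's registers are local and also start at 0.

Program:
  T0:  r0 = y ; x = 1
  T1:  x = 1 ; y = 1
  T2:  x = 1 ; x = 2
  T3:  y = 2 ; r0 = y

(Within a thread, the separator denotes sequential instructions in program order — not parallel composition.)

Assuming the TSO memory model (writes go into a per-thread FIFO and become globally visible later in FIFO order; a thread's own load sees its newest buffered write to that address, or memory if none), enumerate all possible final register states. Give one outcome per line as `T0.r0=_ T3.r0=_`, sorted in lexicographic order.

outcome vector order: (T0.r0,T3.r0)
|TSO outcomes| = 6

T0.r0=0 T3.r0=1
T0.r0=0 T3.r0=2
T0.r0=1 T3.r0=1
T0.r0=1 T3.r0=2
T0.r0=2 T3.r0=1
T0.r0=2 T3.r0=2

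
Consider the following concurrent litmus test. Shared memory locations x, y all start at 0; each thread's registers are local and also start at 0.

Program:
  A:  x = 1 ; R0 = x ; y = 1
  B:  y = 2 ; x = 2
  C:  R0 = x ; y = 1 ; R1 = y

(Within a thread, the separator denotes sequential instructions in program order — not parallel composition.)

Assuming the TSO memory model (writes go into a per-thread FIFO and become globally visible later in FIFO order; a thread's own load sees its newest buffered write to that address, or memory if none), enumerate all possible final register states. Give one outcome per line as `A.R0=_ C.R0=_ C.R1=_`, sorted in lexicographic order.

A.R0=1 C.R0=0 C.R1=1
A.R0=1 C.R0=0 C.R1=2
A.R0=1 C.R0=1 C.R1=1
A.R0=1 C.R0=1 C.R1=2
A.R0=1 C.R0=2 C.R1=1
A.R0=2 C.R0=0 C.R1=1
A.R0=2 C.R0=0 C.R1=2
A.R0=2 C.R0=1 C.R1=1
A.R0=2 C.R0=1 C.R1=2
A.R0=2 C.R0=2 C.R1=1

outcome vector order: (A.R0,C.R0,C.R1)
|TSO outcomes| = 10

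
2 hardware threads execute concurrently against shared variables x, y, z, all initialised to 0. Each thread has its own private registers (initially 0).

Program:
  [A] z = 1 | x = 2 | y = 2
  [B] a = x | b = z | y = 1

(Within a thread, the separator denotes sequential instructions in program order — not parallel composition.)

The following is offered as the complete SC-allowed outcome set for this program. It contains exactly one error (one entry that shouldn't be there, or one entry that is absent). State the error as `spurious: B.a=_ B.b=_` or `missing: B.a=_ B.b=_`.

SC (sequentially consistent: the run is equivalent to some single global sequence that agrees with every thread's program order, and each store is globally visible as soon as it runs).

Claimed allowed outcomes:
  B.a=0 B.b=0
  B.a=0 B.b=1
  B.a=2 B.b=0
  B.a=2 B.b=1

outcome vector order: (B.a,B.b)
under SC → <0 0> <0 1> <2 1>
claimed∖SC = {<2 0>}

spurious: B.a=2 B.b=0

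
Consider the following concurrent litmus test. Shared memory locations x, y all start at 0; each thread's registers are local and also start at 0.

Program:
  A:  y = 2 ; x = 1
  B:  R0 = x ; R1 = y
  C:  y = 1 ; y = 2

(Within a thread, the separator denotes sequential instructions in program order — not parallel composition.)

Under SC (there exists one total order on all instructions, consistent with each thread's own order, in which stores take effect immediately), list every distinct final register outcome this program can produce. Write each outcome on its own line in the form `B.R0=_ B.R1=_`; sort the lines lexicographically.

outcome vector order: (B.R0,B.R1)
|SC outcomes| = 5

B.R0=0 B.R1=0
B.R0=0 B.R1=1
B.R0=0 B.R1=2
B.R0=1 B.R1=1
B.R0=1 B.R1=2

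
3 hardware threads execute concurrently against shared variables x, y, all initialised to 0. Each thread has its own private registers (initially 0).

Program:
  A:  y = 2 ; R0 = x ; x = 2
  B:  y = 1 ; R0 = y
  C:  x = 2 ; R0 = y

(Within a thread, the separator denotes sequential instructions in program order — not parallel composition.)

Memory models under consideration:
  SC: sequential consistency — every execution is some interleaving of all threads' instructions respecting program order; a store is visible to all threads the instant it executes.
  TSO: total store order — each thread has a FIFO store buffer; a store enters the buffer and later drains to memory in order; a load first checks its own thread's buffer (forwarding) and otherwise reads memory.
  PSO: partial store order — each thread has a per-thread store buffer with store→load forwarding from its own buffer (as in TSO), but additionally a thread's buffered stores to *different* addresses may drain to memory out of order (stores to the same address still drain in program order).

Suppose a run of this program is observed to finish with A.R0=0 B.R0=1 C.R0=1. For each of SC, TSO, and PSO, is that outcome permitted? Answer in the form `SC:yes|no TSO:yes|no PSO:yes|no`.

outcome vector order: (A.R0,B.R0,C.R0)
SC: 9 outcomes — {(0,1,1); (0,1,2); (0,2,2); (2,1,0); (2,1,1); (2,1,2); (2,2,0); (2,2,1); (2,2,2)}
TSO: 12 outcomes — {(0,1,0); (0,1,1); (0,1,2); (0,2,0); (0,2,1); (0,2,2); (2,1,0); (2,1,1); (2,1,2); (2,2,0); (2,2,1); (2,2,2)}
PSO: 12 outcomes — {(0,1,0); (0,1,1); (0,1,2); (0,2,0); (0,2,1); (0,2,2); (2,1,0); (2,1,1); (2,1,2); (2,2,0); (2,2,1); (2,2,2)}
target (0,1,1) ∈ {SC,TSO,PSO}

SC:yes TSO:yes PSO:yes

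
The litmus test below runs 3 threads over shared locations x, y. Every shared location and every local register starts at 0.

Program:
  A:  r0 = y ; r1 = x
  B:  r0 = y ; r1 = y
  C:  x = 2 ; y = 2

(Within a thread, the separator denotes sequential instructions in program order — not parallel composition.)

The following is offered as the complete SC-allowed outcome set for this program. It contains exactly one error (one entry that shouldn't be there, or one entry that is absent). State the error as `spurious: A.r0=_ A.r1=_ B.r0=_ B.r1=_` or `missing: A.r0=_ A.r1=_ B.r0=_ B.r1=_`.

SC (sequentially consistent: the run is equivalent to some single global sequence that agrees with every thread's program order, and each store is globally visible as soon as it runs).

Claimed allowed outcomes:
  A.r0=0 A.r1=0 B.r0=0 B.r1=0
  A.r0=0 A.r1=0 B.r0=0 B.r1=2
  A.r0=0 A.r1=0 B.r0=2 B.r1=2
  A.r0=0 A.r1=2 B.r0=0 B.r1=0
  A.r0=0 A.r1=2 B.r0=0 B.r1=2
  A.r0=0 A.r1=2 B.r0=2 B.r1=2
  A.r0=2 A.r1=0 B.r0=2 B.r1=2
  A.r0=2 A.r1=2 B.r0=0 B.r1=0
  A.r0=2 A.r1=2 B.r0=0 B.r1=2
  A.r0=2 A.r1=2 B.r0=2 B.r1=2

outcome vector order: (A.r0,A.r1,B.r0,B.r1)
under SC → <0 0 0 0>; <0 0 0 2>; <0 0 2 2>; <0 2 0 0>; <0 2 0 2>; <0 2 2 2>; <2 2 0 0>; <2 2 0 2>; <2 2 2 2>
claimed∖SC = {<2 0 2 2>}

spurious: A.r0=2 A.r1=0 B.r0=2 B.r1=2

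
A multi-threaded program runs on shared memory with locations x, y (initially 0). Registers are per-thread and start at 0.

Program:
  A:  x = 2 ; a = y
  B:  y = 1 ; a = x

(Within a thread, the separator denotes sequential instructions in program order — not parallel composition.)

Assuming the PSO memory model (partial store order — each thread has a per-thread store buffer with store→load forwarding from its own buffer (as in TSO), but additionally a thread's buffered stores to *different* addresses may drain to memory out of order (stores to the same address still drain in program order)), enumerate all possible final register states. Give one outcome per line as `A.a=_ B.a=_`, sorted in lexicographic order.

outcome vector order: (A.a,B.a)
|PSO outcomes| = 4

A.a=0 B.a=0
A.a=0 B.a=2
A.a=1 B.a=0
A.a=1 B.a=2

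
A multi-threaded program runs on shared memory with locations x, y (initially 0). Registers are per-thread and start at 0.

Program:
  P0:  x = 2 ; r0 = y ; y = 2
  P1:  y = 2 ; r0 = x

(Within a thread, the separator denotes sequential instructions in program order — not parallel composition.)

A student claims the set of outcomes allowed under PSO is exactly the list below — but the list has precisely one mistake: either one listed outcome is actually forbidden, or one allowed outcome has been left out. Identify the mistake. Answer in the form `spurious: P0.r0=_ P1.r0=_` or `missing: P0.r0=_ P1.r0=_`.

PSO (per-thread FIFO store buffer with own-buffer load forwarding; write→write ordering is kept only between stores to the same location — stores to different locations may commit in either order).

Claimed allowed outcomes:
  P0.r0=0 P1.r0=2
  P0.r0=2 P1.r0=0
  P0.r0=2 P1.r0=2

outcome vector order: (P0.r0,P1.r0)
[PSO] allowed = {00 02 20 22}
PSO∖claimed = {00}

missing: P0.r0=0 P1.r0=0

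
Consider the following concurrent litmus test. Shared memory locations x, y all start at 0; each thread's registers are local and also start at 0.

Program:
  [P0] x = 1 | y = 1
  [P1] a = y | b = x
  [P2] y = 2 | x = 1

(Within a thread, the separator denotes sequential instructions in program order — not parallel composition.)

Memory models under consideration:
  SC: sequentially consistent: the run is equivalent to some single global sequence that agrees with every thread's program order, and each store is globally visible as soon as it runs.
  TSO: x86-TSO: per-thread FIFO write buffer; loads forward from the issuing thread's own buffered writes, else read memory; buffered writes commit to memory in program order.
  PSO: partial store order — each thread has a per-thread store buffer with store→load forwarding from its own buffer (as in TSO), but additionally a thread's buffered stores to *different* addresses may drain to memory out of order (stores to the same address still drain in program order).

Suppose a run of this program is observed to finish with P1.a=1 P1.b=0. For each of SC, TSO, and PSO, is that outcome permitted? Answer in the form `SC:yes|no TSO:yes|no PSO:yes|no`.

outcome vector order: (P1.a,P1.b)
[SC] allowed = {<0 0> <0 1> <1 1> <2 0> <2 1>}
[TSO] allowed = {<0 0> <0 1> <1 1> <2 0> <2 1>}
[PSO] allowed = {<0 0> <0 1> <1 0> <1 1> <2 0> <2 1>}
target <1 0> ∈ {PSO}

SC:no TSO:no PSO:yes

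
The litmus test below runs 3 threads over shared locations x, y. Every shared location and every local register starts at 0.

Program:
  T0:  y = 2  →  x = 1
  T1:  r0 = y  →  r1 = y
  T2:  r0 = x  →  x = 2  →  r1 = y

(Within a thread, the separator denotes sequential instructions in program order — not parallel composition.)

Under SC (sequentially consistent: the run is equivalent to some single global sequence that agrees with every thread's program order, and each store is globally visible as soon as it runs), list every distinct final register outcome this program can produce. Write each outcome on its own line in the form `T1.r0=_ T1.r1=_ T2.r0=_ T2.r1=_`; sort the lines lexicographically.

outcome vector order: (T1.r0,T1.r1,T2.r0,T2.r1)
|SC outcomes| = 9

T1.r0=0 T1.r1=0 T2.r0=0 T2.r1=0
T1.r0=0 T1.r1=0 T2.r0=0 T2.r1=2
T1.r0=0 T1.r1=0 T2.r0=1 T2.r1=2
T1.r0=0 T1.r1=2 T2.r0=0 T2.r1=0
T1.r0=0 T1.r1=2 T2.r0=0 T2.r1=2
T1.r0=0 T1.r1=2 T2.r0=1 T2.r1=2
T1.r0=2 T1.r1=2 T2.r0=0 T2.r1=0
T1.r0=2 T1.r1=2 T2.r0=0 T2.r1=2
T1.r0=2 T1.r1=2 T2.r0=1 T2.r1=2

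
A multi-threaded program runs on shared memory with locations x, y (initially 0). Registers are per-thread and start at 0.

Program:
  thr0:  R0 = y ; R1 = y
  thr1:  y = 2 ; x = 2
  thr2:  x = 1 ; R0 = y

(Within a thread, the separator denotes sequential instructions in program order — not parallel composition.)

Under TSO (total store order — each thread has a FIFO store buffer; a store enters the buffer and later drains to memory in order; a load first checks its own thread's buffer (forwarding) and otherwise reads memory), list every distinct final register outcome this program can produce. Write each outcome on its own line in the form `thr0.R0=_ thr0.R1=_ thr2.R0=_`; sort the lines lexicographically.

thr0.R0=0 thr0.R1=0 thr2.R0=0
thr0.R0=0 thr0.R1=0 thr2.R0=2
thr0.R0=0 thr0.R1=2 thr2.R0=0
thr0.R0=0 thr0.R1=2 thr2.R0=2
thr0.R0=2 thr0.R1=2 thr2.R0=0
thr0.R0=2 thr0.R1=2 thr2.R0=2

outcome vector order: (thr0.R0,thr0.R1,thr2.R0)
|TSO outcomes| = 6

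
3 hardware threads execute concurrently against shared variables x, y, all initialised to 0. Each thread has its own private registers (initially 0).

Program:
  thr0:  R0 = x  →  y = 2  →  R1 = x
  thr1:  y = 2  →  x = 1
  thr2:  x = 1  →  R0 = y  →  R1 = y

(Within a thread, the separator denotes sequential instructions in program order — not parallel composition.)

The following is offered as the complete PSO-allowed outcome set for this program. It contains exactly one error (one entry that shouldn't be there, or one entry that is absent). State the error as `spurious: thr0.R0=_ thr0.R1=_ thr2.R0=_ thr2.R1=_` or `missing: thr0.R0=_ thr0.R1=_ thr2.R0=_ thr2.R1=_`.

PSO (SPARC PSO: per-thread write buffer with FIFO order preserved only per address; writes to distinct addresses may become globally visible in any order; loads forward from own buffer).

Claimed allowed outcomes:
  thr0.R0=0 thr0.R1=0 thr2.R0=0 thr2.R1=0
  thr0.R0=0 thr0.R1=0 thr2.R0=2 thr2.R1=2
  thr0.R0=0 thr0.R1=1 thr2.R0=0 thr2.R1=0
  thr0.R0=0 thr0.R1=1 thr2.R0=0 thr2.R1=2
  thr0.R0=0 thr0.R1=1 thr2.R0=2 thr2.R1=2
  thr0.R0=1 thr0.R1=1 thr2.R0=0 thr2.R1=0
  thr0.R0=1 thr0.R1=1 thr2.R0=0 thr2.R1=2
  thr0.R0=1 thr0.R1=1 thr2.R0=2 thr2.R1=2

outcome vector order: (thr0.R0,thr0.R1,thr2.R0,thr2.R1)
PSO (9): 0000, 0002, 0022, 0100, 0102, 0122, 1100, 1102, 1122
PSO∖claimed = {0002}

missing: thr0.R0=0 thr0.R1=0 thr2.R0=0 thr2.R1=2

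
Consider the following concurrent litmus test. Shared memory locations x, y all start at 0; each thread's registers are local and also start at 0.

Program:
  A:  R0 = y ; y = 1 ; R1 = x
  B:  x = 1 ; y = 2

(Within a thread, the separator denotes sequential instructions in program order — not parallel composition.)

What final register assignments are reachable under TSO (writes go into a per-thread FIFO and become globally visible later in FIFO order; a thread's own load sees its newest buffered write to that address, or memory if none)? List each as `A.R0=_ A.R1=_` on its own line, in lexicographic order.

A.R0=0 A.R1=0
A.R0=0 A.R1=1
A.R0=2 A.R1=1

outcome vector order: (A.R0,A.R1)
|TSO outcomes| = 3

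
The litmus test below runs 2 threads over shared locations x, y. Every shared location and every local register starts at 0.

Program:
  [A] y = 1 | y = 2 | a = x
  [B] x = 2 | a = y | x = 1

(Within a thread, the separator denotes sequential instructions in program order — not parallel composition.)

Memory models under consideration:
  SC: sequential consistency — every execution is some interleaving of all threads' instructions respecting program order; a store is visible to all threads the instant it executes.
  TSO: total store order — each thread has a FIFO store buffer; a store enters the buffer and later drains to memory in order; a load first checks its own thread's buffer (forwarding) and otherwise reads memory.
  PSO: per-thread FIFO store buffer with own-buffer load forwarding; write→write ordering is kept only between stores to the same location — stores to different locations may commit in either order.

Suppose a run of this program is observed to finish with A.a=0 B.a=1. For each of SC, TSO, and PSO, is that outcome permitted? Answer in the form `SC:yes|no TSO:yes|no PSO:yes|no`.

SC:no TSO:yes PSO:yes

outcome vector order: (A.a,B.a)
under SC → 0/2 1/0 1/1 1/2 2/0 2/1 2/2
under TSO → 0/0 0/1 0/2 1/0 1/1 1/2 2/0 2/1 2/2
under PSO → 0/0 0/1 0/2 1/0 1/1 1/2 2/0 2/1 2/2
target 0/1 ∈ {TSO,PSO}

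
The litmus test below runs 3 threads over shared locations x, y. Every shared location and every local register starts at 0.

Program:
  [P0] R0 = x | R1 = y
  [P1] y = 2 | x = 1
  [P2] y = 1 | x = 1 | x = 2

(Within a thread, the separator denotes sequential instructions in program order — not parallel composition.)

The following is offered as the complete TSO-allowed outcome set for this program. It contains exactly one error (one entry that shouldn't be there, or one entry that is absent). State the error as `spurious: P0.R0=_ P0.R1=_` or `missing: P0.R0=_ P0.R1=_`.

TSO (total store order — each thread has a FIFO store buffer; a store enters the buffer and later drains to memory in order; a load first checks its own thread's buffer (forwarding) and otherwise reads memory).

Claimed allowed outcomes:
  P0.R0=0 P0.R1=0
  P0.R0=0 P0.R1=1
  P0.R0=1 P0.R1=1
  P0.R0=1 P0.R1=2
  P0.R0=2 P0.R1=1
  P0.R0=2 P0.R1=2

missing: P0.R0=0 P0.R1=2

outcome vector order: (P0.R0,P0.R1)
TSO (7): <0 0>; <0 1>; <0 2>; <1 1>; <1 2>; <2 1>; <2 2>
TSO∖claimed = {<0 2>}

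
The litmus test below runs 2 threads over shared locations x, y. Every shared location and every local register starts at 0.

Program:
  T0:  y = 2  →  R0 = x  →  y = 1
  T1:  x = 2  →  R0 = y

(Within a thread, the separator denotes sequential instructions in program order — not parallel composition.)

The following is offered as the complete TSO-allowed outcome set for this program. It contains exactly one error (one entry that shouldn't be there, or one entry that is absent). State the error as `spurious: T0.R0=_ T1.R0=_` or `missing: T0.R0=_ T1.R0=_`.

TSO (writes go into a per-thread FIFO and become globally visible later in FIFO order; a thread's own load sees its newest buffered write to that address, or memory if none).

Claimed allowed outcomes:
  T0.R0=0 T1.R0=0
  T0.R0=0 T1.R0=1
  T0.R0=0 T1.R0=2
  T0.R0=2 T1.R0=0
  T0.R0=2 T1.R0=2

missing: T0.R0=2 T1.R0=1

outcome vector order: (T0.R0,T1.R0)
under TSO → <0 0> <0 1> <0 2> <2 0> <2 1> <2 2>
TSO∖claimed = {<2 1>}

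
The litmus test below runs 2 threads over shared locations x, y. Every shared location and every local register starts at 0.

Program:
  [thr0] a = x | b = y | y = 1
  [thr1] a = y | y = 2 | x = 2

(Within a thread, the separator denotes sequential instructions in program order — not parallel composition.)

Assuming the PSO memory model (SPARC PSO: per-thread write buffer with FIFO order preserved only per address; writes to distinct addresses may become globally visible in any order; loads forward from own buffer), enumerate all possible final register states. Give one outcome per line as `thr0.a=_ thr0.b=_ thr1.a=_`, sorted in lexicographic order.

outcome vector order: (thr0.a,thr0.b,thr1.a)
|PSO outcomes| = 5

thr0.a=0 thr0.b=0 thr1.a=0
thr0.a=0 thr0.b=0 thr1.a=1
thr0.a=0 thr0.b=2 thr1.a=0
thr0.a=2 thr0.b=0 thr1.a=0
thr0.a=2 thr0.b=2 thr1.a=0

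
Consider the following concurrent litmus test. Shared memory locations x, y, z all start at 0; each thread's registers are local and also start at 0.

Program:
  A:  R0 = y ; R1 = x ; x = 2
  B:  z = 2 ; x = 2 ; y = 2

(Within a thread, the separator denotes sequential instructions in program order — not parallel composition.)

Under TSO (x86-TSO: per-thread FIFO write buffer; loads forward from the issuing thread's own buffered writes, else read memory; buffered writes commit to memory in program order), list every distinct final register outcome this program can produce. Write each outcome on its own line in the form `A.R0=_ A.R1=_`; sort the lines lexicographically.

outcome vector order: (A.R0,A.R1)
|TSO outcomes| = 3

A.R0=0 A.R1=0
A.R0=0 A.R1=2
A.R0=2 A.R1=2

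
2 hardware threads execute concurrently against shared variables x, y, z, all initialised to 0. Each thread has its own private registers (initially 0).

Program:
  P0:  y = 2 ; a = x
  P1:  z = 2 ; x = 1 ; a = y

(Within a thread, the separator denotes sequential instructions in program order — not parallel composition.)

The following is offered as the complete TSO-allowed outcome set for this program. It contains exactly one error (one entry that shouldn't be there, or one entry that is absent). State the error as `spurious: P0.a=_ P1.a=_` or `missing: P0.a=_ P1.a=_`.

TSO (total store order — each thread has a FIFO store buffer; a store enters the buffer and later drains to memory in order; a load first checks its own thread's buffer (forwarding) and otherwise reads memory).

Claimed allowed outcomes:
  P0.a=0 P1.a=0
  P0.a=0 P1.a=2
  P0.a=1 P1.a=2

outcome vector order: (P0.a,P1.a)
under TSO → <0 0> <0 2> <1 0> <1 2>
TSO∖claimed = {<1 0>}

missing: P0.a=1 P1.a=0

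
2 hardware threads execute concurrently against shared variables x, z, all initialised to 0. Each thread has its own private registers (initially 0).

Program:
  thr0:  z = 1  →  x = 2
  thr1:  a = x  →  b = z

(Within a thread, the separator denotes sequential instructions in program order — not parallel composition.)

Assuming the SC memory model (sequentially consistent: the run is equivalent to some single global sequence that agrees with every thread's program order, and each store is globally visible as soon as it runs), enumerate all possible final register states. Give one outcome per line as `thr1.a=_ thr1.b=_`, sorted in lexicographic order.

thr1.a=0 thr1.b=0
thr1.a=0 thr1.b=1
thr1.a=2 thr1.b=1

outcome vector order: (thr1.a,thr1.b)
|SC outcomes| = 3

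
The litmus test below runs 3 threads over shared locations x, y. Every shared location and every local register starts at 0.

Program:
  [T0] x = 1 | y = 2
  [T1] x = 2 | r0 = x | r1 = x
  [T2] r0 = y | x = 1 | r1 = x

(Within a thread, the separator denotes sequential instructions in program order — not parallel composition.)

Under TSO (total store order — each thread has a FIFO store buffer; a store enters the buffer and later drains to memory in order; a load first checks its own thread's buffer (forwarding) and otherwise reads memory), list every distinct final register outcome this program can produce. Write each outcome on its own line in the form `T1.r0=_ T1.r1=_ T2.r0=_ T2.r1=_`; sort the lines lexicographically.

outcome vector order: (T1.r0,T1.r1,T2.r0,T2.r1)
|TSO outcomes| = 10

T1.r0=1 T1.r1=1 T2.r0=0 T2.r1=1
T1.r0=1 T1.r1=1 T2.r0=0 T2.r1=2
T1.r0=1 T1.r1=1 T2.r0=2 T2.r1=1
T1.r0=2 T1.r1=1 T2.r0=0 T2.r1=1
T1.r0=2 T1.r1=1 T2.r0=0 T2.r1=2
T1.r0=2 T1.r1=1 T2.r0=2 T2.r1=1
T1.r0=2 T1.r1=2 T2.r0=0 T2.r1=1
T1.r0=2 T1.r1=2 T2.r0=0 T2.r1=2
T1.r0=2 T1.r1=2 T2.r0=2 T2.r1=1
T1.r0=2 T1.r1=2 T2.r0=2 T2.r1=2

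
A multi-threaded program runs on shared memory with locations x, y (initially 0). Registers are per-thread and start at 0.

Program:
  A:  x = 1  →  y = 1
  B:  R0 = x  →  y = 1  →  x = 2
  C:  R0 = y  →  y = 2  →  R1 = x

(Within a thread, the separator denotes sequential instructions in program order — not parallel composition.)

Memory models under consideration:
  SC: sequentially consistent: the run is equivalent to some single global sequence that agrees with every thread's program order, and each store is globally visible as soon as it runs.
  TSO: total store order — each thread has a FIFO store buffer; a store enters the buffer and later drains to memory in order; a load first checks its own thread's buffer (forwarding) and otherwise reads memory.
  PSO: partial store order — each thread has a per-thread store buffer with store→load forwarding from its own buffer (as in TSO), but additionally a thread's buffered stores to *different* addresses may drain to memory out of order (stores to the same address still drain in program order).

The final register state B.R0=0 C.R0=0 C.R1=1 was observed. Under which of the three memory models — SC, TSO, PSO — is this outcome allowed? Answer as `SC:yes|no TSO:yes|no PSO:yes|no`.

outcome vector order: (B.R0,C.R0,C.R1)
SC (11): 000; 001; 002; 010; 011; 012; 100; 101; 102; 111; 112
TSO (11): 000; 001; 002; 010; 011; 012; 100; 101; 102; 111; 112
PSO (12): 000; 001; 002; 010; 011; 012; 100; 101; 102; 110; 111; 112
target 001 ∈ {SC,TSO,PSO}

SC:yes TSO:yes PSO:yes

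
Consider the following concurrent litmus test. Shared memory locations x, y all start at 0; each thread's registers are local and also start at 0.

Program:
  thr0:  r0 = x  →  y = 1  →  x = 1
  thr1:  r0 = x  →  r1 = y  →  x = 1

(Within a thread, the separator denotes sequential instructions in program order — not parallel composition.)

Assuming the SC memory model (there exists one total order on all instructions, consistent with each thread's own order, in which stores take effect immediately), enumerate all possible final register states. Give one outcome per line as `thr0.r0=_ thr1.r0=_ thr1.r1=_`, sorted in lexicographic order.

outcome vector order: (thr0.r0,thr1.r0,thr1.r1)
|SC outcomes| = 4

thr0.r0=0 thr1.r0=0 thr1.r1=0
thr0.r0=0 thr1.r0=0 thr1.r1=1
thr0.r0=0 thr1.r0=1 thr1.r1=1
thr0.r0=1 thr1.r0=0 thr1.r1=0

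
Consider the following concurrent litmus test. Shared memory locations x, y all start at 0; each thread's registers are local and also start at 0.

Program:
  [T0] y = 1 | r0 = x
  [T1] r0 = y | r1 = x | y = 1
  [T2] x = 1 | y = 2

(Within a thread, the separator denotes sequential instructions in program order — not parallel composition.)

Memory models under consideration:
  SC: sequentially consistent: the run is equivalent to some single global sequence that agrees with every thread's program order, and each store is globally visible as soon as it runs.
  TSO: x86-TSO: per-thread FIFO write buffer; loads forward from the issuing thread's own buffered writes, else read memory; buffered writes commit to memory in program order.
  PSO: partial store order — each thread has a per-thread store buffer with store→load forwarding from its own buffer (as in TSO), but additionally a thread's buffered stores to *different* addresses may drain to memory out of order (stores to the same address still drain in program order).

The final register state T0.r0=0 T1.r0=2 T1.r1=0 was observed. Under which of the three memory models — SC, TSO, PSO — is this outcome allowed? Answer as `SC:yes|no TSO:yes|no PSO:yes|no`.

outcome vector order: (T0.r0,T1.r0,T1.r1)
[SC] allowed = {000; 001; 010; 011; 021; 100; 101; 110; 111; 121}
[TSO] allowed = {000; 001; 010; 011; 021; 100; 101; 110; 111; 121}
[PSO] allowed = {000; 001; 010; 011; 020; 021; 100; 101; 110; 111; 120; 121}
target 020 ∈ {PSO}

SC:no TSO:no PSO:yes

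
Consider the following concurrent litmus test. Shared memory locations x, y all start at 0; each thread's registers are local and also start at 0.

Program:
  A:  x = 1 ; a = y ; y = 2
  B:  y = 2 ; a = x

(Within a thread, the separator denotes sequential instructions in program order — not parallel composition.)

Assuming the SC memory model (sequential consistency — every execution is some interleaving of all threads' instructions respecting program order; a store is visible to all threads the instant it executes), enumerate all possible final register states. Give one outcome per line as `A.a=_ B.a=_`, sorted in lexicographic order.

outcome vector order: (A.a,B.a)
|SC outcomes| = 3

A.a=0 B.a=1
A.a=2 B.a=0
A.a=2 B.a=1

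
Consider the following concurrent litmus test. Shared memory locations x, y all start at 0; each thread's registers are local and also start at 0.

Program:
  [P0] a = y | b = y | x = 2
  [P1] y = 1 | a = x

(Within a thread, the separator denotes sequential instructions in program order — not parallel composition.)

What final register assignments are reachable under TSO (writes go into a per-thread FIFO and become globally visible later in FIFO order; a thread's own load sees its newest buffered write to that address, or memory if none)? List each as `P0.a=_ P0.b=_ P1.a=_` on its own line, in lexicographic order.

P0.a=0 P0.b=0 P1.a=0
P0.a=0 P0.b=0 P1.a=2
P0.a=0 P0.b=1 P1.a=0
P0.a=0 P0.b=1 P1.a=2
P0.a=1 P0.b=1 P1.a=0
P0.a=1 P0.b=1 P1.a=2

outcome vector order: (P0.a,P0.b,P1.a)
|TSO outcomes| = 6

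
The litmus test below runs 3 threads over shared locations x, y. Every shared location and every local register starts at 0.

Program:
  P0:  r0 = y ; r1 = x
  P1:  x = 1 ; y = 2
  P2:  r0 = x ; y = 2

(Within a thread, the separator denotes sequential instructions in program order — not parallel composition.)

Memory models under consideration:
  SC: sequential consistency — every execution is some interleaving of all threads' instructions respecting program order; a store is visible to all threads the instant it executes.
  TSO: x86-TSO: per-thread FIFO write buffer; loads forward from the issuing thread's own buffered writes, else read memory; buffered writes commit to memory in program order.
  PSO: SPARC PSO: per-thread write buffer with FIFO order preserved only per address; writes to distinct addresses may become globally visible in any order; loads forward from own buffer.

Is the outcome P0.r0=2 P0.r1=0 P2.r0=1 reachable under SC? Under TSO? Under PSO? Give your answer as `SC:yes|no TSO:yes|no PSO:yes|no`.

outcome vector order: (P0.r0,P0.r1,P2.r0)
[SC] allowed = {0/0/0 0/0/1 0/1/0 0/1/1 2/0/0 2/1/0 2/1/1}
[TSO] allowed = {0/0/0 0/0/1 0/1/0 0/1/1 2/0/0 2/1/0 2/1/1}
[PSO] allowed = {0/0/0 0/0/1 0/1/0 0/1/1 2/0/0 2/0/1 2/1/0 2/1/1}
target 2/0/1 ∈ {PSO}

SC:no TSO:no PSO:yes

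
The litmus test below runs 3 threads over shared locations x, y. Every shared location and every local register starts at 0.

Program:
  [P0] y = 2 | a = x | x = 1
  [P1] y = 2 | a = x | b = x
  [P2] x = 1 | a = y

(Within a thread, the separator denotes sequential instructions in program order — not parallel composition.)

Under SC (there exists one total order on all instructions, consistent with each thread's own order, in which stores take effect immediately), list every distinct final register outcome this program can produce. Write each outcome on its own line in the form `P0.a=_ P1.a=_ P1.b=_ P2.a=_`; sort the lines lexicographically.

outcome vector order: (P0.a,P1.a,P1.b,P2.a)
|SC outcomes| = 7

P0.a=0 P1.a=0 P1.b=0 P2.a=2
P0.a=0 P1.a=0 P1.b=1 P2.a=2
P0.a=0 P1.a=1 P1.b=1 P2.a=2
P0.a=1 P1.a=0 P1.b=0 P2.a=2
P0.a=1 P1.a=0 P1.b=1 P2.a=2
P0.a=1 P1.a=1 P1.b=1 P2.a=0
P0.a=1 P1.a=1 P1.b=1 P2.a=2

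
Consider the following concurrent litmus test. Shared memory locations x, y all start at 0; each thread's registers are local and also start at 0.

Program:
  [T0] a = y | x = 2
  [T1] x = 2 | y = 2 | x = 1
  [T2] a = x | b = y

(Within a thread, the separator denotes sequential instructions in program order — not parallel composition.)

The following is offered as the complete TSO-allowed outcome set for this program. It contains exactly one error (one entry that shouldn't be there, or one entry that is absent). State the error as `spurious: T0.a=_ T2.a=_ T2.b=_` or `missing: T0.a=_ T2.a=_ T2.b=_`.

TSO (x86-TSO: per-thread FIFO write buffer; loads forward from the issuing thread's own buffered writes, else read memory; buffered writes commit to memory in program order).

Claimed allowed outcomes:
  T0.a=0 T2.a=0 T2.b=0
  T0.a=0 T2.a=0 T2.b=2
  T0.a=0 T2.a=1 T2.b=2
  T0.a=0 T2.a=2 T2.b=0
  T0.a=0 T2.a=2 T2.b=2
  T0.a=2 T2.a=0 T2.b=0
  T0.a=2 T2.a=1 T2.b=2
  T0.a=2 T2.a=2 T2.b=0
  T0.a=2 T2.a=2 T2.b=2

missing: T0.a=2 T2.a=0 T2.b=2

outcome vector order: (T0.a,T2.a,T2.b)
TSO: 10 outcomes — {0/0/0 0/0/2 0/1/2 0/2/0 0/2/2 2/0/0 2/0/2 2/1/2 2/2/0 2/2/2}
TSO∖claimed = {2/0/2}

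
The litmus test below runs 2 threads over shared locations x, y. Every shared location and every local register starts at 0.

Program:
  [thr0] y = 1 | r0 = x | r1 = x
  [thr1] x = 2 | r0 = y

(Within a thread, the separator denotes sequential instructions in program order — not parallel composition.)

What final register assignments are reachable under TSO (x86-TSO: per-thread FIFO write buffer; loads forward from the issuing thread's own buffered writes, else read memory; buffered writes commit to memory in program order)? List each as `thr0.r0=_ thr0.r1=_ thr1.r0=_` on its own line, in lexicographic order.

outcome vector order: (thr0.r0,thr0.r1,thr1.r0)
|TSO outcomes| = 6

thr0.r0=0 thr0.r1=0 thr1.r0=0
thr0.r0=0 thr0.r1=0 thr1.r0=1
thr0.r0=0 thr0.r1=2 thr1.r0=0
thr0.r0=0 thr0.r1=2 thr1.r0=1
thr0.r0=2 thr0.r1=2 thr1.r0=0
thr0.r0=2 thr0.r1=2 thr1.r0=1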